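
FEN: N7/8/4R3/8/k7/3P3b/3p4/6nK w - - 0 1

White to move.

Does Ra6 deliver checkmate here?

no

After Ra6: black king on a4; in check: yes, from the white rook on a6.
Black has 3 legal replies: Kb5, Kb4, Kb3.
In check but a legal move exists → not checkmate.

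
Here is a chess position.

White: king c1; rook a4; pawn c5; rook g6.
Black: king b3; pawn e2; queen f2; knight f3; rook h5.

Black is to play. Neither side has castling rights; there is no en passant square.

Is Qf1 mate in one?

yes

After Qf1: white king on c1; in check: yes, from the black queen on f1.
King squares — b1: attacked by Qf1; d1: attacked by Qf1; b2: attacked by Kb3; c2: attacked by Kb3; d2: attacked by Nf3.
White has no legal moves → checkmate.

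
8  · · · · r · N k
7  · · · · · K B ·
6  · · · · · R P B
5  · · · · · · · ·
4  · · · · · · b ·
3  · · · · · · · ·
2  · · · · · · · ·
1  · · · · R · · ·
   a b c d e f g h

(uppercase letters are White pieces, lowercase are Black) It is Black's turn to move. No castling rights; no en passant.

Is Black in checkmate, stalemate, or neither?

checkmate

Black to move; black king on h8.
In check: yes, from the white bishop on g7.
King squares — g7: attacked by Bh6; h7: attacked by Pg6; g8: attacked by Kf7.
Legal moves for Black: none.
In check with no legal moves → checkmate.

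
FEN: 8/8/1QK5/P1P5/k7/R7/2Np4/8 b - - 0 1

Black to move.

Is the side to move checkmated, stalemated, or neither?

checkmate

Black to move; black king on a4.
In check: yes, from the white rook on a3.
King squares — a3: attacked by Nc2; b3: attacked by Ra3; b4: attacked by Nc2; a5: attacked by Ra3; b5: attacked by Qb6.
Legal moves for Black: none.
In check with no legal moves → checkmate.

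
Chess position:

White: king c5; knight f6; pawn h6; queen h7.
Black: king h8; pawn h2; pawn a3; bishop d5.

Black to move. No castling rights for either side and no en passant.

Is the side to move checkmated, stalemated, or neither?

checkmate

Black to move; black king on h8.
In check: yes, from the white queen on h7.
King squares — g7: attacked by Ph6; h7: attacked by Nf6; g8: attacked by Nf6.
Legal moves for Black: none.
In check with no legal moves → checkmate.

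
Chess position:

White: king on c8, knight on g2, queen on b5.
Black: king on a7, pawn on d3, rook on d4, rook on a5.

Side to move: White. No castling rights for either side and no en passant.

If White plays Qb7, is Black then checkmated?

yes

After Qb7: black king on a7; in check: yes, from the white queen on b7.
King squares — a6: attacked by Qb7; b6: attacked by Qb7; b7: attacked by Kc8; a8: attacked by Qb7; b8: attacked by Qb7.
Black has no legal moves → checkmate.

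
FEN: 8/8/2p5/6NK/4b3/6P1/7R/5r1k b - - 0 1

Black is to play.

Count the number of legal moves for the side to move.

Black to move; king on h1.
In check: yes, from the white rook on h2.
Legal moves: Kxh2, Kg1.
Count: 2.

2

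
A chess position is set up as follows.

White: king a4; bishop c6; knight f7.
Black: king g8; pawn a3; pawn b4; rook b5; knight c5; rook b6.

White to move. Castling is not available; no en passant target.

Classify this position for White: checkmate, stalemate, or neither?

White to move; white king on a4.
In check: yes, from the black knight on c5.
King squares — a3: attacked by Pb4; b3: attacked by Nc5; b4: attacked by Rb5; a5: attacked by Rb5; b5: attacked by Rb6.
Legal moves for White: none.
In check with no legal moves → checkmate.

checkmate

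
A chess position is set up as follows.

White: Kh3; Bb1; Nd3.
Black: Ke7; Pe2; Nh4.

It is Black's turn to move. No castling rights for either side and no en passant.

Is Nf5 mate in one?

After Nf5: white king on h3; in check: no.
White is not in check, so this cannot be checkmate.

no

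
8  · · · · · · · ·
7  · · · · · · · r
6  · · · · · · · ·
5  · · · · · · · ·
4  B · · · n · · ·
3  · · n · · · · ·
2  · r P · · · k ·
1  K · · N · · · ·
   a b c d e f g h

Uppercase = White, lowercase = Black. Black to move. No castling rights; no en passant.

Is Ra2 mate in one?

yes

After Ra2: white king on a1; in check: yes, from the black rook on a2.
King squares — b1: attacked by Nc3; a2: attacked by Nc3; b2: attacked by Ra2.
White has no legal moves → checkmate.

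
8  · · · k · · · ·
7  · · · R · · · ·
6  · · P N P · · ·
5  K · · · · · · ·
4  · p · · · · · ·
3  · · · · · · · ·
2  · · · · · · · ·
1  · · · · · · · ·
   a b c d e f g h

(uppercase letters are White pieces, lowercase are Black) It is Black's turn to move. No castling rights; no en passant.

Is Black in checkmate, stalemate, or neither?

Black to move; black king on d8.
In check: yes, from the white rook on d7.
King squares — c7: attacked by Rd7; d7: attacked by Pc6; e7: attacked by Rd7; c8: attacked by Nd6; e8: attacked by Nd6.
Legal moves for Black: none.
In check with no legal moves → checkmate.

checkmate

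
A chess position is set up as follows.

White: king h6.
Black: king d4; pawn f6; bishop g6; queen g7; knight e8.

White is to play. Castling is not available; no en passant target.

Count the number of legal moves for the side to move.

White to move; king on h6.
In check: yes, from the black queen on g7.
Legal moves: none.
Count: 0.

0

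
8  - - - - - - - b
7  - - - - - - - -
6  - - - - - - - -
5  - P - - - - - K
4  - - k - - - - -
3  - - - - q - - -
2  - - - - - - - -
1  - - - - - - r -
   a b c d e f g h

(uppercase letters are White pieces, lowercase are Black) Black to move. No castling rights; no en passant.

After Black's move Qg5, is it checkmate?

After Qg5: white king on h5; in check: yes, from the black queen on g5.
King squares — g4: attacked by Rg1; h4: attacked by Qg5; g5: attacked by Rg1; g6: attacked by Qg5; h6: attacked by Qg5.
White has no legal moves → checkmate.

yes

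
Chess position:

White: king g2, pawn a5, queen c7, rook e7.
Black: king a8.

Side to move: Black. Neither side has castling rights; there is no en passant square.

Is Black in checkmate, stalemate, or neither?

Black to move; black king on a8.
In check: no.
King squares — a7: attacked by Qc7; b7: attacked by Qc7; b8: attacked by Qc7.
Legal moves for Black: none.
Not in check and no legal moves → stalemate.

stalemate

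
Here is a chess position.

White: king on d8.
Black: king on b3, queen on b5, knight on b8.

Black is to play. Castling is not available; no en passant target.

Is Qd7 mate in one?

After Qd7: white king on d8; in check: yes, from the black queen on d7.
King squares — c7: attacked by Qd7; d7: attacked by Nb8; e7: attacked by Qd7; c8: attacked by Qd7; e8: attacked by Qd7.
White has no legal moves → checkmate.

yes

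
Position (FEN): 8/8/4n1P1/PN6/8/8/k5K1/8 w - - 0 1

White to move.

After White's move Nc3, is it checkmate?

no

After Nc3: black king on a2; in check: yes, from the white knight on c3.
Black has 4 legal replies: Kb3, Ka3, Kb2, Ka1.
In check but a legal move exists → not checkmate.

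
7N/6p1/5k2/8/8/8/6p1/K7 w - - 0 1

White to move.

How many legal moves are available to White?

5

White to move; king on a1.
In check: no.
Legal moves: Nf7, Ng6, Kb2, Ka2, Kb1.
Count: 5.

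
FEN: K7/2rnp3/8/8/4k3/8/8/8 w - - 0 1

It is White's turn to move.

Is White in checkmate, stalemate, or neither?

White to move; white king on a8.
In check: no.
King squares — a7: attacked by Rc7; b7: attacked by Rc7; b8: attacked by Nd7.
Legal moves for White: none.
Not in check and no legal moves → stalemate.

stalemate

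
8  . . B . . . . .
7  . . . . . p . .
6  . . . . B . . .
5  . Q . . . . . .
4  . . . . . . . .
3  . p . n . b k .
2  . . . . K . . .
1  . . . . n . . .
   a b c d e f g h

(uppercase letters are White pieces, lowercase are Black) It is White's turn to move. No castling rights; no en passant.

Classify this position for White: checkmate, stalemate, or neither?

White to move; white king on e2.
In check: yes, from the black bishop on f3.
Legal moves for White: Ke3, Kd2, Kf1.
White is in check but has 3 legal moves → neither.

neither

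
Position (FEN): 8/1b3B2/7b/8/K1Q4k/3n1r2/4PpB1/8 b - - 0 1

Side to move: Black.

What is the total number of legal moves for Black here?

6

Black to move; king on h4.
In check: yes, from the white queen on c4.
Legal moves: Kg5, Kg3, Be4, Bf4, Rf4, Nf4.
Count: 6.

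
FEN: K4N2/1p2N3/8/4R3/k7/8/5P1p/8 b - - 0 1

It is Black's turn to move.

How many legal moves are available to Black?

Black to move; king on a4.
In check: no.
Legal moves: Kb4, Kb3, Ka3, b6, h1=Q, h1=R, h1=B, h1=N, b5.
Count: 9.

9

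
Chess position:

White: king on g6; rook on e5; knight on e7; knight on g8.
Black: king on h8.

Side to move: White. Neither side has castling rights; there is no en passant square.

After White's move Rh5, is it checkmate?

yes

After Rh5: black king on h8; in check: yes, from the white rook on h5.
King squares — g7: attacked by Kg6; h7: attacked by Rh5; g8: attacked by Ne7.
Black has no legal moves → checkmate.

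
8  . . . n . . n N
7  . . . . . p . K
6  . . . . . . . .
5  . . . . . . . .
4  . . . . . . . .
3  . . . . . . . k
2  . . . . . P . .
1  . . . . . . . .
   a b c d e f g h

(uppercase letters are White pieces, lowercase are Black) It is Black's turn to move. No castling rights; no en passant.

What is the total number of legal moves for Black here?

12

Black to move; king on h3.
In check: no.
Legal moves: Ne7, Nh6, Nf6+, Nb7, Ne6, Nc6, Kh4, Kg4, Kh2, Kg2, f6, f5.
Count: 12.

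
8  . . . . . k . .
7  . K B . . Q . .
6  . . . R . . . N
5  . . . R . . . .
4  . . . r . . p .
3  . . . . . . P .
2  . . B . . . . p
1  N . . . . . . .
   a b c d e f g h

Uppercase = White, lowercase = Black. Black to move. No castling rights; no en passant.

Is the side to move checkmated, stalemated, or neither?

Black to move; black king on f8.
In check: yes, from the white queen on f7.
King squares — e7: attacked by Qf7; f7: attacked by Nh6; g7: attacked by Qf7; e8: attacked by Qf7; g8: attacked by Nh6.
Legal moves for Black: none.
In check with no legal moves → checkmate.

checkmate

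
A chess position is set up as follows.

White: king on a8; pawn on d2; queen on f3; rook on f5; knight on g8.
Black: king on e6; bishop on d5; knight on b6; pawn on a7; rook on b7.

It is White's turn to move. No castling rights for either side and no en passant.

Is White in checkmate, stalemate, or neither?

White to move; white king on a8.
In check: yes, from the black knight on b6.
King squares — a7: attacked by Rb7; b7: attacked by Bd5; b8: attacked by Rb7.
Legal moves for White: none.
In check with no legal moves → checkmate.

checkmate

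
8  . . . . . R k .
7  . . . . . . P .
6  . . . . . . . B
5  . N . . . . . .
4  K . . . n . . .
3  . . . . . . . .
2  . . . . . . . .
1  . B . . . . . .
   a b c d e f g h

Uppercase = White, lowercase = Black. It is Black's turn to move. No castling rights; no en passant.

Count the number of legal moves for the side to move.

1

Black to move; king on g8.
In check: yes, from the white rook on f8.
Legal moves: Kh7.
Count: 1.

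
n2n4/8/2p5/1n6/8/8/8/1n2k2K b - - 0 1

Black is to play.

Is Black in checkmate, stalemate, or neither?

neither

Black to move; black king on e1.
In check: no.
Legal moves for Black include: Nf7, Nb7, Ne6, Nac7, Nb6, Nbc7, Na7, Nd6, Nd4, N5c3, N5a3, Kf2, Ke2, Kd2, Kf1, Kd1, N1c3, N1a3, ... (list truncated; more exist).
Black has legal moves and is not in check → neither.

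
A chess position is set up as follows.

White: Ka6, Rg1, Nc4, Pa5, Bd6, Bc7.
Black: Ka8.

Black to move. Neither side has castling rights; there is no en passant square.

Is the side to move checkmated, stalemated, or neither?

Black to move; black king on a8.
In check: no.
King squares — a7: attacked by Ka6; b7: attacked by Ka6; b8: attacked by Bc7.
Legal moves for Black: none.
Not in check and no legal moves → stalemate.

stalemate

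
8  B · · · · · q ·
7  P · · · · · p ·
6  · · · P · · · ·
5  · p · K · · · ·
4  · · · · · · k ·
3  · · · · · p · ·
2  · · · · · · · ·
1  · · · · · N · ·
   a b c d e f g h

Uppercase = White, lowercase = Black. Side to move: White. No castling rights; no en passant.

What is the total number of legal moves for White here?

5

White to move; king on d5.
In check: yes, from the black queen on g8.
Legal moves: Kc6, Ke5, Kc5, Ke4, Kd4.
Count: 5.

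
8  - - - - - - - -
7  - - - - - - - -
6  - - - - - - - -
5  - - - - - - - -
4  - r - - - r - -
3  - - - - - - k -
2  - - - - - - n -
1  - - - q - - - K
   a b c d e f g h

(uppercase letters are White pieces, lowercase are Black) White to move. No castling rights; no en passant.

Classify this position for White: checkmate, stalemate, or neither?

checkmate

White to move; white king on h1.
In check: yes, from the black queen on d1.
King squares — g1: attacked by Qd1; g2: attacked by Kg3; h2: attacked by Kg3.
Legal moves for White: none.
In check with no legal moves → checkmate.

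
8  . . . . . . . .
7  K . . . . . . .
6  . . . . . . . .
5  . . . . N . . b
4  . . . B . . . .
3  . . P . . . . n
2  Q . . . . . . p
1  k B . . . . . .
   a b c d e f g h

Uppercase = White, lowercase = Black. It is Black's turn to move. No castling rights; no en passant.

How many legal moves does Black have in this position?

Black to move; king on a1.
In check: yes, from the white queen on a2.
Legal moves: none.
Count: 0.

0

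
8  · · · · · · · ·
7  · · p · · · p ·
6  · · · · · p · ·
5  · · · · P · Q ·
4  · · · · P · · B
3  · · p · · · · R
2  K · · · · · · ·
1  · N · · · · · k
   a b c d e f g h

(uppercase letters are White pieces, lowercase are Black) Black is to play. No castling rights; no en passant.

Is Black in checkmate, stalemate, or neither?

Black to move; black king on h1.
In check: yes, from the white rook on h3.
King squares — g1: attacked by Qg5; g2: attacked by Qg5; h2: attacked by Rh3.
Legal moves for Black: none.
In check with no legal moves → checkmate.

checkmate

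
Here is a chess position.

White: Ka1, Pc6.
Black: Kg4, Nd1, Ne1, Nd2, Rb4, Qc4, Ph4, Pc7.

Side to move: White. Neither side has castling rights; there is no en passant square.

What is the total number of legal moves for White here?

White to move; king on a1.
In check: no.
Legal moves: none.
Count: 0.

0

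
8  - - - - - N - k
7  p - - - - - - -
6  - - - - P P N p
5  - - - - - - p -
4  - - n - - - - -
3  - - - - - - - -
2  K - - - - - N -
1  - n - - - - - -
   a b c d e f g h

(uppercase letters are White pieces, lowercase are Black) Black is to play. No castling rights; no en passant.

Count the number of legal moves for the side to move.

Black to move; king on h8.
In check: yes, from the white knight on g6.
Legal moves: Kg8.
Count: 1.

1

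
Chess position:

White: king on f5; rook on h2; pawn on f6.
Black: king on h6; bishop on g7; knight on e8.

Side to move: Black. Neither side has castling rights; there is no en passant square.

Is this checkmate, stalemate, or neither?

checkmate

Black to move; black king on h6.
In check: yes, from the white rook on h2.
King squares — g5: attacked by Kf5; h5: attacked by Rh2; g6: attacked by Kf5; g7: own bishop; h7: attacked by Rh2.
Legal moves for Black: none.
In check with no legal moves → checkmate.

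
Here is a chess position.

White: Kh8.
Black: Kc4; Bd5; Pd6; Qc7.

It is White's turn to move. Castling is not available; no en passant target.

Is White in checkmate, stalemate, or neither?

stalemate

White to move; white king on h8.
In check: no.
King squares — g7: attacked by Qc7; h7: attacked by Qc7; g8: attacked by Bd5.
Legal moves for White: none.
Not in check and no legal moves → stalemate.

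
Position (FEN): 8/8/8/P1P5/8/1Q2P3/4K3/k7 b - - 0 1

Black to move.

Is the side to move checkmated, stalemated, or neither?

Black to move; black king on a1.
In check: no.
King squares — b1: attacked by Qb3; a2: attacked by Qb3; b2: attacked by Qb3.
Legal moves for Black: none.
Not in check and no legal moves → stalemate.

stalemate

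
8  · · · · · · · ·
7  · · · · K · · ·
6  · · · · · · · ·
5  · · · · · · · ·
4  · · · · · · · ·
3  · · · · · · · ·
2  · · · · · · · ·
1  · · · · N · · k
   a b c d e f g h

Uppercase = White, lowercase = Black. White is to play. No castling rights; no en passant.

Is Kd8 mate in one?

no

After Kd8: black king on h1; in check: no.
Black is not in check, so this cannot be checkmate.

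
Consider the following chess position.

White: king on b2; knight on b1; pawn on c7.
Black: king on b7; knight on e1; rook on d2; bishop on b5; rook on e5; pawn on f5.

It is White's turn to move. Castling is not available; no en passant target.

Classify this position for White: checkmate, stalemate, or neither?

White to move; white king on b2.
In check: yes, from the black rook on d2.
King squares — a1: available; b1: own knight; c1: available; a2: attacked by Rd2; c2: attacked by Ne1; a3: available; b3: available; c3: available.
Legal moves for White: Kc3, Kb3, Ka3, Kc1, Ka1, Nxd2.
White is in check but has 6 legal moves → neither.

neither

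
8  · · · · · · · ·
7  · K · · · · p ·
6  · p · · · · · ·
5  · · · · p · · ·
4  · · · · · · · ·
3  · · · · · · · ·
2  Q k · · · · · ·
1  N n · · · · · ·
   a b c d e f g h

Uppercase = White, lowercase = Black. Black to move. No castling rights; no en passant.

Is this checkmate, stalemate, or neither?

neither

Black to move; black king on b2.
In check: yes, from the white queen on a2.
Legal moves for Black: Kc3, Kxa2, Kc1.
Black is in check but has 3 legal moves → neither.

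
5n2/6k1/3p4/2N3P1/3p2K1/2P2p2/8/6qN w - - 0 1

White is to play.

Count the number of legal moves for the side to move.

White to move; king on g4.
In check: yes, from the black queen on g1.
Legal moves: Kh5, Kf5, Kh4, Kf4, Kh3, Kxf3, Ng3.
Count: 7.

7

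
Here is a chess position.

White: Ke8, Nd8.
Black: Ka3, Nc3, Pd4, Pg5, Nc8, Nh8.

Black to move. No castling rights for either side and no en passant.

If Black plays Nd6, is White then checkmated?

After Nd6: white king on e8; in check: yes, from the black knight on d6.
White has 3 legal replies: Kf8, Ke7, Kd7.
In check but a legal move exists → not checkmate.

no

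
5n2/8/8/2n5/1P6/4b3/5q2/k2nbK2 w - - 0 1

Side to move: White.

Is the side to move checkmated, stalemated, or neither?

White to move; white king on f1.
In check: yes, from the black queen on f2.
King squares — e1: attacked by Qf2; g1: attacked by Qf2; e2: attacked by Qf2; f2: attacked by Nd1; g2: attacked by Qf2.
Legal moves for White: none.
In check with no legal moves → checkmate.

checkmate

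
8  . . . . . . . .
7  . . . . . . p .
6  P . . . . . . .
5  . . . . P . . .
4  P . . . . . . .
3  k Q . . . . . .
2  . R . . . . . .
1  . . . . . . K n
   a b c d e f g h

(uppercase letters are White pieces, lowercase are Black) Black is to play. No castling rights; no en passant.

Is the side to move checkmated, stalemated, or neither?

Black to move; black king on a3.
In check: yes, from the white queen on b3.
King squares — a2: attacked by Rb2; b2: attacked by Qb3; b3: attacked by Rb2; a4: attacked by Qb3; b4: attacked by Qb3.
Legal moves for Black: none.
In check with no legal moves → checkmate.

checkmate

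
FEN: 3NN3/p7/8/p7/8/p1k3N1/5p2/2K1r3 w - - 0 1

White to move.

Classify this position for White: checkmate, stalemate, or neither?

checkmate

White to move; white king on c1.
In check: yes, from the black rook on e1.
King squares — b1: attacked by Re1; d1: attacked by Re1; b2: attacked by Pa3; c2: attacked by Kc3; d2: attacked by Kc3.
Legal moves for White: none.
In check with no legal moves → checkmate.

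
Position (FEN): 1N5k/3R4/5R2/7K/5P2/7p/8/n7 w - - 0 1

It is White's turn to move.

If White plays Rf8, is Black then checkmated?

yes

After Rf8: black king on h8; in check: yes, from the white rook on f8.
King squares — g7: attacked by Rd7; h7: attacked by Rd7; g8: attacked by Rf8.
Black has no legal moves → checkmate.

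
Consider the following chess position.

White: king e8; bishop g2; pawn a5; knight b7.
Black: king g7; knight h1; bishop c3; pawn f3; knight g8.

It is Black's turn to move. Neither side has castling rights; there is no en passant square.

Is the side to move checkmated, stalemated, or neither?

Black to move; black king on g7.
In check: no.
Legal moves for Black include: Ne7, Nh6, Nf6+, Kh8, Kh7, Kh6, Kg6, Kf6, Bf6, Be5, Bxa5, Bd4, Bb4, Bd2, Bb2, Be1, Ba1, Ng3, ... (list truncated; more exist).
Black has legal moves and is not in check → neither.

neither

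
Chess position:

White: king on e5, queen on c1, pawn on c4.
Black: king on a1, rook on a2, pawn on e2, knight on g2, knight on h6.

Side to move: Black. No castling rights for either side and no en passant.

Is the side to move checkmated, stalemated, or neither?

Black to move; black king on a1.
In check: yes, from the white queen on c1.
King squares — b1: attacked by Qc1; a2: own rook; b2: attacked by Qc1.
Legal moves for Black: none.
In check with no legal moves → checkmate.

checkmate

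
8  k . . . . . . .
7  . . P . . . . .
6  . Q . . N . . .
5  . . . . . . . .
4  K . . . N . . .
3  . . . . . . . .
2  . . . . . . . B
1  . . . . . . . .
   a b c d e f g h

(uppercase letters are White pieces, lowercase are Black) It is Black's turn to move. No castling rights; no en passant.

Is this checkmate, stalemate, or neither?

Black to move; black king on a8.
In check: no.
King squares — a7: attacked by Qb6; b7: attacked by Qb6; b8: attacked by Qb6.
Legal moves for Black: none.
Not in check and no legal moves → stalemate.

stalemate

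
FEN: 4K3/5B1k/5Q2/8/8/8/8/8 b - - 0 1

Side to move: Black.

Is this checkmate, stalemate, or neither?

stalemate

Black to move; black king on h7.
In check: no.
King squares — g6: attacked by Qf6; h6: attacked by Qf6; g7: attacked by Qf6; g8: attacked by Bf7; h8: attacked by Qf6.
Legal moves for Black: none.
Not in check and no legal moves → stalemate.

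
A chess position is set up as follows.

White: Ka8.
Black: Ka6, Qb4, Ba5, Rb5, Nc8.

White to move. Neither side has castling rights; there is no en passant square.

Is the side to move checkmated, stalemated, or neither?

White to move; white king on a8.
In check: no.
King squares — a7: attacked by Ka6; b7: attacked by Rb5; b8: attacked by Rb5.
Legal moves for White: none.
Not in check and no legal moves → stalemate.

stalemate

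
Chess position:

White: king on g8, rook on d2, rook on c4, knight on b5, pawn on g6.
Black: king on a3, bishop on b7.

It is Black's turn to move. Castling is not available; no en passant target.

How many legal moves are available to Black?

Black to move; king on a3.
In check: yes, from the white knight on b5.
Legal moves: Kb3.
Count: 1.

1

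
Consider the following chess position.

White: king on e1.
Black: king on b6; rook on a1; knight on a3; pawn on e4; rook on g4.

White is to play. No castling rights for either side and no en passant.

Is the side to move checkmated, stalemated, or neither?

neither

White to move; white king on e1.
In check: yes, from the black rook on a1.
King squares — d1: attacked by Ra1; f1: attacked by Ra1; d2: available; e2: available; f2: available.
Legal moves for White: Kf2, Ke2, Kd2.
White is in check but has 3 legal moves → neither.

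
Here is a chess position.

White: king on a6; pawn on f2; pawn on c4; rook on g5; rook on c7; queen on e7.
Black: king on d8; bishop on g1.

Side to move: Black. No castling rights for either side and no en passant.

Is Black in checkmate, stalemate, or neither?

checkmate

Black to move; black king on d8.
In check: yes, from the white queen on e7.
King squares — c7: attacked by Qe7; d7: attacked by Rc7; e7: attacked by Rc7; c8: attacked by Rc7; e8: attacked by Qe7.
Legal moves for Black: none.
In check with no legal moves → checkmate.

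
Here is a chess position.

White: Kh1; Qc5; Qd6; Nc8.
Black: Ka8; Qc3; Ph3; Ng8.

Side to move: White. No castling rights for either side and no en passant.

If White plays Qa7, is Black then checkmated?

After Qa7: black king on a8; in check: yes, from the white queen on a7.
King squares — a7: attacked by Nc8; b7: attacked by Qa7; b8: attacked by Qd6.
Black has no legal moves → checkmate.

yes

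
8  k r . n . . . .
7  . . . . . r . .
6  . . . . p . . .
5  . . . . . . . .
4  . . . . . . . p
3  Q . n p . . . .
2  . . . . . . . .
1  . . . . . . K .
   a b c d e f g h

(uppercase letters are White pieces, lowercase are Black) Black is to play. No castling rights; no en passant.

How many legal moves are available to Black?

3

Black to move; king on a8.
In check: yes, from the white queen on a3.
Legal moves: Kb7, Ra7, Na4.
Count: 3.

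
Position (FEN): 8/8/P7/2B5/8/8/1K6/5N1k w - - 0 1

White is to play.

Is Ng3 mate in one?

no

After Ng3: black king on h1; in check: yes, from the white knight on g3.
Black has 2 legal replies: Kh2, Kg2.
In check but a legal move exists → not checkmate.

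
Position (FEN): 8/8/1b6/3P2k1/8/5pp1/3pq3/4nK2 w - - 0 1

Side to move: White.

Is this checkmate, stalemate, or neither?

checkmate

White to move; white king on f1.
In check: yes, from the black queen on e2.
King squares — e1: attacked by Pd2; g1: attacked by Bb6; e2: attacked by Pf3; f2: attacked by Qe2; g2: attacked by Ne1.
Legal moves for White: none.
In check with no legal moves → checkmate.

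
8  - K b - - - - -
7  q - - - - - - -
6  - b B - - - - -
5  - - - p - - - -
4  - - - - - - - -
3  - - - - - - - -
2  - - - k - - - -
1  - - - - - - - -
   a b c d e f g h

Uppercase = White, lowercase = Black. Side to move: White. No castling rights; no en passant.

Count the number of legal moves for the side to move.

White to move; king on b8.
In check: yes, from the black queen on a7.
Legal moves: Kxc8.
Count: 1.

1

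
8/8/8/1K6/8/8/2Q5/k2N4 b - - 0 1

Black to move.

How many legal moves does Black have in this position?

Black to move; king on a1.
In check: no.
Legal moves: none.
Count: 0.

0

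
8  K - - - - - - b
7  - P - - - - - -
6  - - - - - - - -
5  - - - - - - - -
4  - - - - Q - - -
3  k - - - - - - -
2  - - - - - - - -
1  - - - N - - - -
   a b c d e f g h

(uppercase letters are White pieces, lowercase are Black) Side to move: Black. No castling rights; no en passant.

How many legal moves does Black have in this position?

Black to move; king on a3.
In check: no.
Legal moves: Bg7, Bf6, Be5, Bd4, Bc3, Bb2, Ba1, Kb3, Ka2.
Count: 9.

9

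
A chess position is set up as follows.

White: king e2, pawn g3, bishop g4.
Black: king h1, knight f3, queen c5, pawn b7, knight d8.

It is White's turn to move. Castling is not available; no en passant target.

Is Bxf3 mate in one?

After Bxf3: black king on h1; in check: yes, from the white bishop on f3.
Black has 2 legal replies: Kh2, Kg1.
In check but a legal move exists → not checkmate.

no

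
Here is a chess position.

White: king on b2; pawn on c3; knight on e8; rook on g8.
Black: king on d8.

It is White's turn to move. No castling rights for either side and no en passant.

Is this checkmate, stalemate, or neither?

neither

White to move; white king on b2.
In check: no.
Legal moves for White include: Rh8, Rf8, Rg7, Rg6, Rg5, Rg4, Rg3, Rg2, Rg1, Ng7+, Nc7+, Nf6+, Nd6+, Kb3, Ka3, Kc2, Ka2, Kc1, ... (list truncated; more exist).
White has legal moves and is not in check → neither.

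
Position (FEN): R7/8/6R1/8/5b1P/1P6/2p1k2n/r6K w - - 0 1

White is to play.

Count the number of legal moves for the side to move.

White to move; king on h1.
In check: yes, from the black rook on a1.
Legal moves: Kg2, Rxa1, Rg1.
Count: 3.

3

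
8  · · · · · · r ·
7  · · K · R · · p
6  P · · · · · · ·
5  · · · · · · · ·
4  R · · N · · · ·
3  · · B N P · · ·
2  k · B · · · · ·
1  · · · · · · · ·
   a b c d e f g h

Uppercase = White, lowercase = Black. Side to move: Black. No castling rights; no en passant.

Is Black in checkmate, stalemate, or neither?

checkmate

Black to move; black king on a2.
In check: yes, from the white rook on a4.
King squares — a1: attacked by Bc3; b1: attacked by Bc2; b2: attacked by Bc3; a3: attacked by Ra4; b3: attacked by Bc2.
Legal moves for Black: none.
In check with no legal moves → checkmate.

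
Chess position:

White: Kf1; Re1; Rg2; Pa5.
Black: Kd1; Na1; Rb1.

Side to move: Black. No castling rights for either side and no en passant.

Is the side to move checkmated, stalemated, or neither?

Black to move; black king on d1.
In check: yes, from the white rook on e1.
King squares — c1: attacked by Re1; e1: attacked by Kf1; c2: attacked by Rg2; d2: attacked by Rg2; e2: attacked by Re1.
Legal moves for Black: none.
In check with no legal moves → checkmate.

checkmate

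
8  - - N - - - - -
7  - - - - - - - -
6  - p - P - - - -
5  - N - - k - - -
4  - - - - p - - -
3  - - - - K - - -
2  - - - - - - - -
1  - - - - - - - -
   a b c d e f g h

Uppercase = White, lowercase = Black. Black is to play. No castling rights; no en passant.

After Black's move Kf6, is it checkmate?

After Kf6: white king on e3; in check: no.
White is not in check, so this cannot be checkmate.

no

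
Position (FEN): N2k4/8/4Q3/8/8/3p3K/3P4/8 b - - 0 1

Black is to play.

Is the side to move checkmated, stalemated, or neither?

Black to move; black king on d8.
In check: no.
King squares — c7: attacked by Na8; d7: attacked by Qe6; e7: attacked by Qe6; c8: attacked by Qe6; e8: attacked by Qe6.
Legal moves for Black: none.
Not in check and no legal moves → stalemate.

stalemate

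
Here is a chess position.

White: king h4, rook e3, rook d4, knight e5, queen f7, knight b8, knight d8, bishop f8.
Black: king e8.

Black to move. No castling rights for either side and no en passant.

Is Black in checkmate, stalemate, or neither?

checkmate

Black to move; black king on e8.
In check: yes, from the white queen on f7.
King squares — d7: attacked by Rd4; e7: attacked by Qf7; f7: attacked by Ne5; d8: attacked by Rd4; f8: attacked by Qf7.
Legal moves for Black: none.
In check with no legal moves → checkmate.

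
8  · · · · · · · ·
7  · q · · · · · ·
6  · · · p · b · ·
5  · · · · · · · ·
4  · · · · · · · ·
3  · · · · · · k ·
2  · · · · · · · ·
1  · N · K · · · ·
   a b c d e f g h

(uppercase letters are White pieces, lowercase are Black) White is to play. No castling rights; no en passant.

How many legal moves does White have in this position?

8

White to move; king on d1.
In check: no.
Legal moves: Ke2, Kd2, Kc2, Ke1, Kc1, Nc3, Na3, Nd2.
Count: 8.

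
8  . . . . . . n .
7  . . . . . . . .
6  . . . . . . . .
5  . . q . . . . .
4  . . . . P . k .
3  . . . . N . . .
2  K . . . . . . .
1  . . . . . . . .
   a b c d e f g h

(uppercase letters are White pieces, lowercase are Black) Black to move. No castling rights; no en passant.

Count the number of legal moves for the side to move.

8

Black to move; king on g4.
In check: yes, from the white knight on e3.
Legal moves: Kh5, Kg5, Kh4, Kf4, Kh3, Kg3, Kf3, Qxe3.
Count: 8.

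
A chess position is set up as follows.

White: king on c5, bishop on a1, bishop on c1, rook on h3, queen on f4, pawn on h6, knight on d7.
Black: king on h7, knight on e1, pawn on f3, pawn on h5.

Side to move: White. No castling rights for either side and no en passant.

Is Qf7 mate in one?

yes

After Qf7: black king on h7; in check: yes, from the white queen on f7.
King squares — g6: attacked by Qf7; h6: attacked by Bc1; g7: attacked by Ba1; g8: attacked by Qf7; h8: attacked by Ba1.
Black has no legal moves → checkmate.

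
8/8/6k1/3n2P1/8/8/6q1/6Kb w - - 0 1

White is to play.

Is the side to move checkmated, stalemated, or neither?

checkmate

White to move; white king on g1.
In check: yes, from the black queen on g2.
King squares — f1: attacked by Qg2; h1: attacked by Qg2; f2: attacked by Qg2; g2: attacked by Bh1; h2: attacked by Qg2.
Legal moves for White: none.
In check with no legal moves → checkmate.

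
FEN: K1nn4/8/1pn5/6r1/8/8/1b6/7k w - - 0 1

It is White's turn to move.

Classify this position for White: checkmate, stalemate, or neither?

White to move; white king on a8.
In check: no.
King squares — a7: attacked by Nc6; b7: attacked by Nd8; b8: attacked by Nc6.
Legal moves for White: none.
Not in check and no legal moves → stalemate.

stalemate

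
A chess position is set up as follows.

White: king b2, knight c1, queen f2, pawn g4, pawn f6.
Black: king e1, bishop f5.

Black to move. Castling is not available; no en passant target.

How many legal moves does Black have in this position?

Black to move; king on e1.
In check: yes, from the white queen on f2.
Legal moves: Kxf2, Kd1.
Count: 2.

2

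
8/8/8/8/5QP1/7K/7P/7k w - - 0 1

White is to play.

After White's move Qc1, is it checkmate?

After Qc1: black king on h1; in check: yes, from the white queen on c1.
King squares — g1: attacked by Qc1; g2: attacked by Kh3; h2: attacked by Kh3.
Black has no legal moves → checkmate.

yes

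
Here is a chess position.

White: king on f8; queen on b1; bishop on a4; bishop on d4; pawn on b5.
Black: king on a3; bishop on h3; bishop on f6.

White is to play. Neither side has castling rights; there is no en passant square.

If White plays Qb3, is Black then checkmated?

After Qb3: black king on a3; in check: yes, from the white queen on b3.
King squares — a2: attacked by Qb3; b2: attacked by Qb3; b3: attacked by Ba4; a4: attacked by Qb3; b4: attacked by Qb3.
Black has no legal moves → checkmate.

yes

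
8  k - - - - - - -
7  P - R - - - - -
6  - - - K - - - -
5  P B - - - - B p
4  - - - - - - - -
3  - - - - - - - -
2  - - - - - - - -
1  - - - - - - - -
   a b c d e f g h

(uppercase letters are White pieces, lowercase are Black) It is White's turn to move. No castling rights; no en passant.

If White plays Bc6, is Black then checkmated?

After Bc6: black king on a8; in check: yes, from the white bishop on c6.
King squares — a7: attacked by Rc7; b7: attacked by Bc6; b8: attacked by Pa7.
Black has no legal moves → checkmate.

yes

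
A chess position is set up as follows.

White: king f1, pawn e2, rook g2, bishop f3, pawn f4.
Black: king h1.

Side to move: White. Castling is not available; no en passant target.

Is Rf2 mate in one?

yes

After Rf2: black king on h1; in check: yes, from the white bishop on f3.
King squares — g1: attacked by Kf1; g2: attacked by Kf1; h2: attacked by Rf2.
Black has no legal moves → checkmate.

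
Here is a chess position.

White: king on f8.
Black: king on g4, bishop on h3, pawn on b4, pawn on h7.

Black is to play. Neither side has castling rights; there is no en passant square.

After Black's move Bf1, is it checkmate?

After Bf1: white king on f8; in check: no.
White is not in check, so this cannot be checkmate.

no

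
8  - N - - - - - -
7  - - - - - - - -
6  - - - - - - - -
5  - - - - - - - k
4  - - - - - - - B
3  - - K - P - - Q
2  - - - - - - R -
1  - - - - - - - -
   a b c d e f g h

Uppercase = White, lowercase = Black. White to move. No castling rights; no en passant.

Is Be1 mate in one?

yes

After Be1: black king on h5; in check: yes, from the white queen on h3.
King squares — g4: attacked by Rg2; h4: attacked by Be1; g5: attacked by Rg2; g6: attacked by Rg2; h6: attacked by Qh3.
Black has no legal moves → checkmate.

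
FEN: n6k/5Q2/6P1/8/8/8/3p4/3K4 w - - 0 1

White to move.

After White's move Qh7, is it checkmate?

yes

After Qh7: black king on h8; in check: yes, from the white queen on h7.
King squares — g7: attacked by Qh7; h7: attacked by Pg6; g8: attacked by Qh7.
Black has no legal moves → checkmate.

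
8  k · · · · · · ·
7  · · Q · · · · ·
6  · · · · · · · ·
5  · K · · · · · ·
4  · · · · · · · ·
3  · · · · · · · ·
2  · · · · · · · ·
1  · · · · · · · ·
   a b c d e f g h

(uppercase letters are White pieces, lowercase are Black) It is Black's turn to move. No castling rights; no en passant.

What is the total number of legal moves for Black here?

0

Black to move; king on a8.
In check: no.
Legal moves: none.
Count: 0.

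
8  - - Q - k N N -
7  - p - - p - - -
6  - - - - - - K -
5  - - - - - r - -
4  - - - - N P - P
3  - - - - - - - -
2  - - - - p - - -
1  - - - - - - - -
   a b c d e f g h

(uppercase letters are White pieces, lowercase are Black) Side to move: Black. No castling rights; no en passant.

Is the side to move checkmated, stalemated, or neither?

Black to move; black king on e8.
In check: yes, from the white queen on c8.
King squares — d7: attacked by Qc8; e7: own pawn; f7: attacked by Kg6; d8: attacked by Qc8; f8: attacked by Qc8.
Legal moves for Black: none.
In check with no legal moves → checkmate.

checkmate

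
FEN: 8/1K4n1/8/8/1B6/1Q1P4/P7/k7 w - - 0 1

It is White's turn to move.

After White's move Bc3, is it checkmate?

After Bc3: black king on a1; in check: yes, from the white bishop on c3.
King squares — b1: attacked by Qb3; a2: attacked by Qb3; b2: attacked by Qb3.
Black has no legal moves → checkmate.

yes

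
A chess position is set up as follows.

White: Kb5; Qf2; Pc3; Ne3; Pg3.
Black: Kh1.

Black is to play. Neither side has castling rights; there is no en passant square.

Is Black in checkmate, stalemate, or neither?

Black to move; black king on h1.
In check: no.
King squares — g1: attacked by Qf2; g2: attacked by Qf2; h2: attacked by Qf2.
Legal moves for Black: none.
Not in check and no legal moves → stalemate.

stalemate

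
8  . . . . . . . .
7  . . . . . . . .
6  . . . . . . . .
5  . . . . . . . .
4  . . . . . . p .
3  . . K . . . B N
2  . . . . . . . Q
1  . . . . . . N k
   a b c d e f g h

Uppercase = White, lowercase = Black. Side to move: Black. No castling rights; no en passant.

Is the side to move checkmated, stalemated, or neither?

checkmate

Black to move; black king on h1.
In check: yes, from the white queen on h2.
King squares — g1: attacked by Qh2; g2: attacked by Qh2; h2: attacked by Bg3.
Legal moves for Black: none.
In check with no legal moves → checkmate.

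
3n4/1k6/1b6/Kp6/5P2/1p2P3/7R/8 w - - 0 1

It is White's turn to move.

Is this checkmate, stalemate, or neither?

White to move; white king on a5.
In check: yes, from the black bishop on b6.
Legal moves for White: Kxb5, Kb4.
White is in check but has 2 legal moves → neither.

neither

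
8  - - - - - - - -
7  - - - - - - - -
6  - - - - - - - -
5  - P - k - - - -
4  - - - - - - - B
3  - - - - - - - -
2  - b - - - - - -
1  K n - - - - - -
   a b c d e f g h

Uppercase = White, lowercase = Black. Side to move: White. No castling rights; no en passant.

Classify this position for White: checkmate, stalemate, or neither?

White to move; white king on a1.
In check: yes, from the black bishop on b2.
King squares — b1: available; a2: available; b2: available.
Legal moves for White: Kxb2, Ka2, Kxb1.
White is in check but has 3 legal moves → neither.

neither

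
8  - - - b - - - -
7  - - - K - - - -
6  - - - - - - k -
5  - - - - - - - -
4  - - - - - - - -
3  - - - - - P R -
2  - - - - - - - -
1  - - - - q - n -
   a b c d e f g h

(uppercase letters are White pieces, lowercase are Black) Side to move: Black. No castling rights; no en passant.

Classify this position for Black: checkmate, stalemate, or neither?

neither

Black to move; black king on g6.
In check: yes, from the white rook on g3.
Legal moves for Black: Kh7, Kf7, Kh6, Kf6, Kh5, Kf5, Bg5, Qxg3.
Black is in check but has 8 legal moves → neither.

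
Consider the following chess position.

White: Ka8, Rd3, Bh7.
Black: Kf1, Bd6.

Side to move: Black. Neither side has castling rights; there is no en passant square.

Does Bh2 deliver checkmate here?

no

After Bh2: white king on a8; in check: no.
White is not in check, so this cannot be checkmate.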